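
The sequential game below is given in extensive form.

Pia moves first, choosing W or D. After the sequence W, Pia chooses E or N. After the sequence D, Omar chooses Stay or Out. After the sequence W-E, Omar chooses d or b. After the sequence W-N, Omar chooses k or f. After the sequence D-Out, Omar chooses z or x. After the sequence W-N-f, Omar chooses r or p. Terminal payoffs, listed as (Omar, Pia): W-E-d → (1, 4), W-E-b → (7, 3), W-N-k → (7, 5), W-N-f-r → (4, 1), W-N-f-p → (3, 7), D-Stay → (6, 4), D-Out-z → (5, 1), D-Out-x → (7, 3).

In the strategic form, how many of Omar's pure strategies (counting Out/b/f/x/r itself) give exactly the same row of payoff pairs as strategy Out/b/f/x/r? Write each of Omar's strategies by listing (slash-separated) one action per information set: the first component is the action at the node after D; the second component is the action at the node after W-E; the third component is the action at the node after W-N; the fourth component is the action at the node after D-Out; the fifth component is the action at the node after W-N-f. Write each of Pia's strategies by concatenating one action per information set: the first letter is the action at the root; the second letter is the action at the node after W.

Row for Out/b/f/x/r (columns WE, WN, DE, DN): (7,3) (4,1) (7,3) (7,3).
Every one of Omar's information sets is on the play path for some reply by Pia when Omar follows Out/b/f/x/r.
Changing the action at any of them therefore changes at least one column, so only Out/b/f/x/r itself gives this row.

1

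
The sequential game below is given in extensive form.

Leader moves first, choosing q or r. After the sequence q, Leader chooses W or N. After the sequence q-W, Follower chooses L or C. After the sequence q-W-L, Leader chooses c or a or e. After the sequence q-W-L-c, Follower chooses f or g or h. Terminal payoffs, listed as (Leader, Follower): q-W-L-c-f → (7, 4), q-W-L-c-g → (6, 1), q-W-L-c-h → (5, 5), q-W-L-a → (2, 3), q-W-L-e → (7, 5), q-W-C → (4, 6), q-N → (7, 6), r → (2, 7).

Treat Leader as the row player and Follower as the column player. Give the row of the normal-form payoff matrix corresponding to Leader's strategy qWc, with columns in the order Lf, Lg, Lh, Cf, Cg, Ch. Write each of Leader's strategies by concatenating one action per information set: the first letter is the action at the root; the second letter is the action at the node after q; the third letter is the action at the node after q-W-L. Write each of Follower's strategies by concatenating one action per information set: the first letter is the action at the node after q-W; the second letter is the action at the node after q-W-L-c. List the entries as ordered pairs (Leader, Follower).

vs Lf: Leader plays q → Leader plays W at [q] → Follower plays L at [q-W] → Leader plays c at [q-W-L] → Follower plays f at [q-W-L-c] → (7, 4)
vs Lg: Leader plays q → Leader plays W at [q] → Follower plays L at [q-W] → Leader plays c at [q-W-L] → Follower plays g at [q-W-L-c] → (6, 1)
vs Lh: Leader plays q → Leader plays W at [q] → Follower plays L at [q-W] → Leader plays c at [q-W-L] → Follower plays h at [q-W-L-c] → (5, 5)
vs Cf: Leader plays q → Leader plays W at [q] → Follower plays C at [q-W] → (4, 6)
vs Cg: Leader plays q → Leader plays W at [q] → Follower plays C at [q-W] → (4, 6)
vs Ch: Leader plays q → Leader plays W at [q] → Follower plays C at [q-W] → (4, 6)

(7,4) (6,1) (5,5) (4,6) (4,6) (4,6)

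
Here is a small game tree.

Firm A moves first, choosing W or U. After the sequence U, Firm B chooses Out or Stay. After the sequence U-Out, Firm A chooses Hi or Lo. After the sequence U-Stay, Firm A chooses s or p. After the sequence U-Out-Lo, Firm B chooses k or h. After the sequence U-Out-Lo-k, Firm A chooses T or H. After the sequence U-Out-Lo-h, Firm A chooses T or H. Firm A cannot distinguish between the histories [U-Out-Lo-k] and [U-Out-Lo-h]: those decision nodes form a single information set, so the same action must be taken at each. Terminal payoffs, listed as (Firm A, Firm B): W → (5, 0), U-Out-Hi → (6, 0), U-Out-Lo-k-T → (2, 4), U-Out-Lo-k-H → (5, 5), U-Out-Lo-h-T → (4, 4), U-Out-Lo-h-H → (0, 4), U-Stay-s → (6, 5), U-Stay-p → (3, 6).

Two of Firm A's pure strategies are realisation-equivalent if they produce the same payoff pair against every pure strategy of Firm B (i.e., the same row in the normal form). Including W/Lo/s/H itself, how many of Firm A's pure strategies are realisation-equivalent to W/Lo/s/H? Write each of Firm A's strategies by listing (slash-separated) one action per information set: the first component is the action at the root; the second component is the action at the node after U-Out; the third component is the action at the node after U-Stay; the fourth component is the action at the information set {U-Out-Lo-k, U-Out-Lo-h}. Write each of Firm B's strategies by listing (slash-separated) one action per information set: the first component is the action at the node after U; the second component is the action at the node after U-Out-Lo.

Row for W/Lo/s/H (columns Out/k, Out/h, Stay/k, Stay/h): (5,0) (5,0) (5,0) (5,0).
Under W/Lo/s/H, Firm A's choice at the node after U-Out and at the node after U-Stay and at the information set {U-Out-Lo-k, U-Out-Lo-h} can never be reached regardless of what Firm B does, so varying those choices leaves every outcome unchanged.
Holding the reachable choices fixed and varying the unreachable ones freely already gives 2 × 2 × 2 = 8 equivalent strategies.
No other strategy reproduces this row, so those 8 are the full class: W/Hi/s/T, W/Hi/s/H, W/Hi/p/T, W/Hi/p/H, W/Lo/s/T, W/Lo/s/H, W/Lo/p/T, W/Lo/p/H.

8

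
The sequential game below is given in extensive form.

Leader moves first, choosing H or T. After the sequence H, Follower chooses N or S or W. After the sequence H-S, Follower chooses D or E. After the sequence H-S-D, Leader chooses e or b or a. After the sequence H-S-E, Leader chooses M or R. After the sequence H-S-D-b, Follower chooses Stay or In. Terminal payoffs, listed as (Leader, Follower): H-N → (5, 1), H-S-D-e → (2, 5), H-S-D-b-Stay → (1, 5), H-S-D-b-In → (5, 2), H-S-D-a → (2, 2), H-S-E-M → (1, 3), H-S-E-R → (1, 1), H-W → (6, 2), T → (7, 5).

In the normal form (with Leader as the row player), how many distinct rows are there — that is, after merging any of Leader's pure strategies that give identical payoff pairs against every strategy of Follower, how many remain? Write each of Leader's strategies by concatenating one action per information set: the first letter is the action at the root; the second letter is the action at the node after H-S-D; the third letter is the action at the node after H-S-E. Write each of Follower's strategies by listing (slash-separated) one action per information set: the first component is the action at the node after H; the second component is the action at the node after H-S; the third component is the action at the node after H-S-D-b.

7

Leader has 12 pure strategies: HeM, HeR, HbM, HbR, HaM, HaR, TeM, TeR, TbM, TbR, TaM, TaR. Columns: N/D/Stay, N/D/In, N/E/Stay, N/E/In, S/D/Stay, S/D/In, S/E/Stay, S/E/In, W/D/Stay, W/D/In, W/E/Stay, W/E/In.
{HeM} → row (5,1) (5,1) (5,1) (5,1) (2,5) (2,5) (1,3) (1,3) (6,2) (6,2) (6,2) (6,2)
{HeR} → row (5,1) (5,1) (5,1) (5,1) (2,5) (2,5) (1,1) (1,1) (6,2) (6,2) (6,2) (6,2)
{HbM} → row (5,1) (5,1) (5,1) (5,1) (1,5) (5,2) (1,3) (1,3) (6,2) (6,2) (6,2) (6,2)
{HbR} → row (5,1) (5,1) (5,1) (5,1) (1,5) (5,2) (1,1) (1,1) (6,2) (6,2) (6,2) (6,2)
{HaM} → row (5,1) (5,1) (5,1) (5,1) (2,2) (2,2) (1,3) (1,3) (6,2) (6,2) (6,2) (6,2)
{HaR} → row (5,1) (5,1) (5,1) (5,1) (2,2) (2,2) (1,1) (1,1) (6,2) (6,2) (6,2) (6,2)
{TeM, TeR, TbM, TbR, TaM, TaR} → row (7,5) (7,5) (7,5) (7,5) (7,5) (7,5) (7,5) (7,5) (7,5) (7,5) (7,5) (7,5)
That's 7 distinct rows out of 12 strategies.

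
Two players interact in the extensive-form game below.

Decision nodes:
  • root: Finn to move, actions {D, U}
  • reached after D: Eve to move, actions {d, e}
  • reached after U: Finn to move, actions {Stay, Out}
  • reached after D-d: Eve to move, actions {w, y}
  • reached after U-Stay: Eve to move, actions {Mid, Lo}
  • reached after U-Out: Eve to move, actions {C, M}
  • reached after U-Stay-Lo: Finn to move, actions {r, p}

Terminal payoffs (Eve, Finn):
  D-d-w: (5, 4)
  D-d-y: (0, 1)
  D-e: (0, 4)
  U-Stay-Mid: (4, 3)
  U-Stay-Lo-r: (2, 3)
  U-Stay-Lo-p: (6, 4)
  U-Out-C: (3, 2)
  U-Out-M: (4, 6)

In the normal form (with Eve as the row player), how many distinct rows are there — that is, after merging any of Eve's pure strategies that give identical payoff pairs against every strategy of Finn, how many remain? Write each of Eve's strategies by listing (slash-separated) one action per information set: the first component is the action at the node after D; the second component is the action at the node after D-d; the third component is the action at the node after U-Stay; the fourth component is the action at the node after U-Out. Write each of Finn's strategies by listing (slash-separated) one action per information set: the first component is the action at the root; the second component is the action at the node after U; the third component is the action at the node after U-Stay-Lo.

Eve has 16 pure strategies: d/w/Mid/C, d/w/Mid/M, d/w/Lo/C, d/w/Lo/M, d/y/Mid/C, d/y/Mid/M, d/y/Lo/C, d/y/Lo/M, e/w/Mid/C, e/w/Mid/M, e/w/Lo/C, e/w/Lo/M, e/y/Mid/C, e/y/Mid/M, e/y/Lo/C, e/y/Lo/M. Columns: D/Stay/r, D/Stay/p, D/Out/r, D/Out/p, U/Stay/r, U/Stay/p, U/Out/r, U/Out/p.
{d/w/Mid/C} → row (5,4) (5,4) (5,4) (5,4) (4,3) (4,3) (3,2) (3,2)
{d/w/Mid/M} → row (5,4) (5,4) (5,4) (5,4) (4,3) (4,3) (4,6) (4,6)
{d/w/Lo/C} → row (5,4) (5,4) (5,4) (5,4) (2,3) (6,4) (3,2) (3,2)
{d/w/Lo/M} → row (5,4) (5,4) (5,4) (5,4) (2,3) (6,4) (4,6) (4,6)
{d/y/Mid/C} → row (0,1) (0,1) (0,1) (0,1) (4,3) (4,3) (3,2) (3,2)
{d/y/Mid/M} → row (0,1) (0,1) (0,1) (0,1) (4,3) (4,3) (4,6) (4,6)
{d/y/Lo/C} → row (0,1) (0,1) (0,1) (0,1) (2,3) (6,4) (3,2) (3,2)
{d/y/Lo/M} → row (0,1) (0,1) (0,1) (0,1) (2,3) (6,4) (4,6) (4,6)
{e/w/Mid/C, e/y/Mid/C} → row (0,4) (0,4) (0,4) (0,4) (4,3) (4,3) (3,2) (3,2)
{e/w/Mid/M, e/y/Mid/M} → row (0,4) (0,4) (0,4) (0,4) (4,3) (4,3) (4,6) (4,6)
{e/w/Lo/C, e/y/Lo/C} → row (0,4) (0,4) (0,4) (0,4) (2,3) (6,4) (3,2) (3,2)
{e/w/Lo/M, e/y/Lo/M} → row (0,4) (0,4) (0,4) (0,4) (2,3) (6,4) (4,6) (4,6)
That's 12 distinct rows out of 16 strategies.

12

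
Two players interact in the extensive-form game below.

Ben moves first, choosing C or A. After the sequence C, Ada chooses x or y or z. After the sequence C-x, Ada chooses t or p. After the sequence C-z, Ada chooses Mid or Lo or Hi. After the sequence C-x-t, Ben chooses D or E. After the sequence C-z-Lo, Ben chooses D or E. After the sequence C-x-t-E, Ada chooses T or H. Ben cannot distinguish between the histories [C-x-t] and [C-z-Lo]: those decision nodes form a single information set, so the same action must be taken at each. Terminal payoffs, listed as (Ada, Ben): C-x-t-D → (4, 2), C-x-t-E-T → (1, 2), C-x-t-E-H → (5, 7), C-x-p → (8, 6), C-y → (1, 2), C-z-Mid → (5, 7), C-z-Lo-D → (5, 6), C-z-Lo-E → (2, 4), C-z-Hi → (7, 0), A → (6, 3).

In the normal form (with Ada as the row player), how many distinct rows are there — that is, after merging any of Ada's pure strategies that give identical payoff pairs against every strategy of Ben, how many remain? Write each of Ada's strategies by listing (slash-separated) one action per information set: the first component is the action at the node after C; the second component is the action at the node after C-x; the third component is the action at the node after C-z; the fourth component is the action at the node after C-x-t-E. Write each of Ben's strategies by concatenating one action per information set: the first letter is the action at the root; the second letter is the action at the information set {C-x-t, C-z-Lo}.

Ada has 36 pure strategies: x/t/Mid/T, x/t/Mid/H, x/t/Lo/T, x/t/Lo/H, x/t/Hi/T, x/t/Hi/H, x/p/Mid/T, x/p/Mid/H, x/p/Lo/T, x/p/Lo/H, x/p/Hi/T, x/p/Hi/H, y/t/Mid/T, y/t/Mid/H, y/t/Lo/T, y/t/Lo/H, y/t/Hi/T, y/t/Hi/H, y/p/Mid/T, y/p/Mid/H, y/p/Lo/T, y/p/Lo/H, y/p/Hi/T, y/p/Hi/H, z/t/Mid/T, z/t/Mid/H, z/t/Lo/T, z/t/Lo/H, z/t/Hi/T, z/t/Hi/H, z/p/Mid/T, z/p/Mid/H, z/p/Lo/T, z/p/Lo/H, z/p/Hi/T, z/p/Hi/H. Columns: CD, CE, AD, AE.
{x/t/Mid/T, x/t/Lo/T, x/t/Hi/T} → row (4,2) (1,2) (6,3) (6,3)
{x/t/Mid/H, x/t/Lo/H, x/t/Hi/H} → row (4,2) (5,7) (6,3) (6,3)
{x/p/Mid/T, x/p/Mid/H, x/p/Lo/T, x/p/Lo/H, x/p/Hi/T, x/p/Hi/H} → row (8,6) (8,6) (6,3) (6,3)
{y/t/Mid/T, y/t/Mid/H, y/t/Lo/T, y/t/Lo/H, y/t/Hi/T, y/t/Hi/H, y/p/Mid/T, y/p/Mid/H, y/p/Lo/T, y/p/Lo/H, y/p/Hi/T, y/p/Hi/H} → row (1,2) (1,2) (6,3) (6,3)
{z/t/Mid/T, z/t/Mid/H, z/p/Mid/T, z/p/Mid/H} → row (5,7) (5,7) (6,3) (6,3)
{z/t/Lo/T, z/t/Lo/H, z/p/Lo/T, z/p/Lo/H} → row (5,6) (2,4) (6,3) (6,3)
{z/t/Hi/T, z/t/Hi/H, z/p/Hi/T, z/p/Hi/H} → row (7,0) (7,0) (6,3) (6,3)
That's 7 distinct rows out of 36 strategies.

7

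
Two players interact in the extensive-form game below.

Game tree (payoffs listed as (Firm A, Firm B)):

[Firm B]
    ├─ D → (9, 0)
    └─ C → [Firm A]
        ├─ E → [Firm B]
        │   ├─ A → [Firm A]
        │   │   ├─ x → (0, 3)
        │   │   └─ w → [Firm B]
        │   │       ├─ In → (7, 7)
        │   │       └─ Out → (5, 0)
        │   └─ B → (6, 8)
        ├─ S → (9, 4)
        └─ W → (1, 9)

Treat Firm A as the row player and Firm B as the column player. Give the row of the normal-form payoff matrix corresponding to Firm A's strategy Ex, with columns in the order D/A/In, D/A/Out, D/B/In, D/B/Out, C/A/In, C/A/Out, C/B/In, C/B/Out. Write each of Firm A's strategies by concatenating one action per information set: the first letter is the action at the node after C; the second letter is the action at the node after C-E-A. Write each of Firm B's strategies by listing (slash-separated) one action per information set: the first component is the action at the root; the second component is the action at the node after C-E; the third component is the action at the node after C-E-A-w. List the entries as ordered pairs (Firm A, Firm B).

(9,0) (9,0) (9,0) (9,0) (0,3) (0,3) (6,8) (6,8)

vs D/A/In: Firm B plays D → (9, 0)
vs D/A/Out: Firm B plays D → (9, 0)
vs D/B/In: Firm B plays D → (9, 0)
vs D/B/Out: Firm B plays D → (9, 0)
vs C/A/In: Firm B plays C → Firm A plays E at [C] → Firm B plays A at [C-E] → Firm A plays x at [C-E-A] → (0, 3)
vs C/A/Out: Firm B plays C → Firm A plays E at [C] → Firm B plays A at [C-E] → Firm A plays x at [C-E-A] → (0, 3)
vs C/B/In: Firm B plays C → Firm A plays E at [C] → Firm B plays B at [C-E] → (6, 8)
vs C/B/Out: Firm B plays C → Firm A plays E at [C] → Firm B plays B at [C-E] → (6, 8)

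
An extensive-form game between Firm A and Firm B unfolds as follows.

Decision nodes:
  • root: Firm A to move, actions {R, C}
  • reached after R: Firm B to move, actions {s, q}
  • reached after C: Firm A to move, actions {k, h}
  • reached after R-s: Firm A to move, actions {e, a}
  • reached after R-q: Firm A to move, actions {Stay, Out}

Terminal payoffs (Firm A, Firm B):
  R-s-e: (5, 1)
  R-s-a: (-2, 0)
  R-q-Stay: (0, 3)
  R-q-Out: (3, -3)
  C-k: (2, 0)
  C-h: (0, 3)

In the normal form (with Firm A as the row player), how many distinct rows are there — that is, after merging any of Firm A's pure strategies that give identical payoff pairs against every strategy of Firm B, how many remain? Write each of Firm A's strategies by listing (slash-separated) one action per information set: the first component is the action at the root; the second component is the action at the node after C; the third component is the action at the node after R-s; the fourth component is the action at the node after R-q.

6

Firm A has 16 pure strategies: R/k/e/Stay, R/k/e/Out, R/k/a/Stay, R/k/a/Out, R/h/e/Stay, R/h/e/Out, R/h/a/Stay, R/h/a/Out, C/k/e/Stay, C/k/e/Out, C/k/a/Stay, C/k/a/Out, C/h/e/Stay, C/h/e/Out, C/h/a/Stay, C/h/a/Out. Columns: s, q.
{R/k/e/Stay, R/h/e/Stay} → row (5,1) (0,3)
{R/k/e/Out, R/h/e/Out} → row (5,1) (3,-3)
{R/k/a/Stay, R/h/a/Stay} → row (-2,0) (0,3)
{R/k/a/Out, R/h/a/Out} → row (-2,0) (3,-3)
{C/k/e/Stay, C/k/e/Out, C/k/a/Stay, C/k/a/Out} → row (2,0) (2,0)
{C/h/e/Stay, C/h/e/Out, C/h/a/Stay, C/h/a/Out} → row (0,3) (0,3)
That's 6 distinct rows out of 16 strategies.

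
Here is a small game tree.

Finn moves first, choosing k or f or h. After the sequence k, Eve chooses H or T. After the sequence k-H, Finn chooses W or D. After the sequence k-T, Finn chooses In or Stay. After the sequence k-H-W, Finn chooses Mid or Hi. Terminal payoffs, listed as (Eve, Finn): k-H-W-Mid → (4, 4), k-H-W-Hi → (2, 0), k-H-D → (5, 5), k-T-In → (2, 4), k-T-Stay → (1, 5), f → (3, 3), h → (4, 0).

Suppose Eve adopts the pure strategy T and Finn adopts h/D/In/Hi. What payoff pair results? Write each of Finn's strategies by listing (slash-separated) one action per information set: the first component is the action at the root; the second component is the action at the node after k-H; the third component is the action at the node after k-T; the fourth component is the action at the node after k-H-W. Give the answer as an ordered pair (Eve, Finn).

(4, 0)

Trace the play path from the root:
  Finn plays h
→ terminal payoff (4, 0).
(Eve's choice at the node after k is never reached on this path, so it doesn't affect the outcome.)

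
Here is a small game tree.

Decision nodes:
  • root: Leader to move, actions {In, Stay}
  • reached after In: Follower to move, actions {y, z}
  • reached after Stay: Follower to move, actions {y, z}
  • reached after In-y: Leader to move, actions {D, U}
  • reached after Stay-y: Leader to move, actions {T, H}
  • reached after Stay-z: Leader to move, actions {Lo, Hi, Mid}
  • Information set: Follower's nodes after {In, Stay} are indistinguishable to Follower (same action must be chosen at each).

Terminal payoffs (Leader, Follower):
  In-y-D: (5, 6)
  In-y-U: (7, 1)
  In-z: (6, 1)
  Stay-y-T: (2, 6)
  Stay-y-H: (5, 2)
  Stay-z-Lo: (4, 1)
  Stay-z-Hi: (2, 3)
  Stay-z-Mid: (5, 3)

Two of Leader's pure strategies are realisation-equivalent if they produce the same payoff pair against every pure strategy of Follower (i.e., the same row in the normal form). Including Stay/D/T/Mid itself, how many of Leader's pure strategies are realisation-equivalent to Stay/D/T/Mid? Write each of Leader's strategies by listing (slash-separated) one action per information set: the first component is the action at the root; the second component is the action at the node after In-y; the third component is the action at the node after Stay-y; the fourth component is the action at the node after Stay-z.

2

Row for Stay/D/T/Mid (columns y, z): (2,6) (5,3).
Under Stay/D/T/Mid, Leader's choice at the node after In-y can never be reached regardless of what Follower does, so varying those choices leaves every outcome unchanged.
Holding the reachable choices fixed and varying the unreachable one freely already gives 2 equivalent strategies.
No other strategy reproduces this row, so those 2 are the full class: Stay/D/T/Mid, Stay/U/T/Mid.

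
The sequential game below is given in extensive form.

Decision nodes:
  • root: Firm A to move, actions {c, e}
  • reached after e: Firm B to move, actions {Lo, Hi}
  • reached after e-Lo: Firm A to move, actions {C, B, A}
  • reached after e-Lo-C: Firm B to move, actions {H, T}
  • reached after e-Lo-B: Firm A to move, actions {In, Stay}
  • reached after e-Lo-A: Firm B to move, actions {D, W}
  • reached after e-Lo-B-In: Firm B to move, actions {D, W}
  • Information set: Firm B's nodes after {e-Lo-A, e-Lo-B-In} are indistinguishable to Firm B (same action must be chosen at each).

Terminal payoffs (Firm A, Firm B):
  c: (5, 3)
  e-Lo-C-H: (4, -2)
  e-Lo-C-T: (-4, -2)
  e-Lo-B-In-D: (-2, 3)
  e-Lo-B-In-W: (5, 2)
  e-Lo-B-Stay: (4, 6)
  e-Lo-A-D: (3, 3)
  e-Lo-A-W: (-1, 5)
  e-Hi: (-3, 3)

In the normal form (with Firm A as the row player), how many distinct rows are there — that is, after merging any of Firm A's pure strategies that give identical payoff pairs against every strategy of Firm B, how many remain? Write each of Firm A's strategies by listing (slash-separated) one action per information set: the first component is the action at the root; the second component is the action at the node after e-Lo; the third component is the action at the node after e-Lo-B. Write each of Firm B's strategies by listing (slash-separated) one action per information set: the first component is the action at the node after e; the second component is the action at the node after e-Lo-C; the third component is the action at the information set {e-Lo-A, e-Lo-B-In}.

Firm A has 12 pure strategies: c/C/In, c/C/Stay, c/B/In, c/B/Stay, c/A/In, c/A/Stay, e/C/In, e/C/Stay, e/B/In, e/B/Stay, e/A/In, e/A/Stay. Columns: Lo/H/D, Lo/H/W, Lo/T/D, Lo/T/W, Hi/H/D, Hi/H/W, Hi/T/D, Hi/T/W.
{c/C/In, c/C/Stay, c/B/In, c/B/Stay, c/A/In, c/A/Stay} → row (5,3) (5,3) (5,3) (5,3) (5,3) (5,3) (5,3) (5,3)
{e/C/In, e/C/Stay} → row (4,-2) (4,-2) (-4,-2) (-4,-2) (-3,3) (-3,3) (-3,3) (-3,3)
{e/B/In} → row (-2,3) (5,2) (-2,3) (5,2) (-3,3) (-3,3) (-3,3) (-3,3)
{e/B/Stay} → row (4,6) (4,6) (4,6) (4,6) (-3,3) (-3,3) (-3,3) (-3,3)
{e/A/In, e/A/Stay} → row (3,3) (-1,5) (3,3) (-1,5) (-3,3) (-3,3) (-3,3) (-3,3)
That's 5 distinct rows out of 12 strategies.

5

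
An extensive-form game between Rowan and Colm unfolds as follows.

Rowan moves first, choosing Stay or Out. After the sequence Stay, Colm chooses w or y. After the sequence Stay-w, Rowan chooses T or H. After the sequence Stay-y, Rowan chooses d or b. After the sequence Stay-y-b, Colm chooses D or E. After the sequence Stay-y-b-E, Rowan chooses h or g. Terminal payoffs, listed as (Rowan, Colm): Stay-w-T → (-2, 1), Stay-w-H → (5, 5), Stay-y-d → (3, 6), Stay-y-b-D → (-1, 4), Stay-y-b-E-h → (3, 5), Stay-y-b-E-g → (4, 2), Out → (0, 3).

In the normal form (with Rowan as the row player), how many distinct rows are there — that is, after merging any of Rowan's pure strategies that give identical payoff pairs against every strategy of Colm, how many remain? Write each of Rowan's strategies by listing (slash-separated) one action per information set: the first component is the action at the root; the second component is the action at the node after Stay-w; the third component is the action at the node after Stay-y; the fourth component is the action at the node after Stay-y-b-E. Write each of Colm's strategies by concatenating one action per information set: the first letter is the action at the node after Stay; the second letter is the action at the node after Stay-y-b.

Rowan has 16 pure strategies: Stay/T/d/h, Stay/T/d/g, Stay/T/b/h, Stay/T/b/g, Stay/H/d/h, Stay/H/d/g, Stay/H/b/h, Stay/H/b/g, Out/T/d/h, Out/T/d/g, Out/T/b/h, Out/T/b/g, Out/H/d/h, Out/H/d/g, Out/H/b/h, Out/H/b/g. Columns: wD, wE, yD, yE.
{Stay/T/d/h, Stay/T/d/g} → row (-2,1) (-2,1) (3,6) (3,6)
{Stay/T/b/h} → row (-2,1) (-2,1) (-1,4) (3,5)
{Stay/T/b/g} → row (-2,1) (-2,1) (-1,4) (4,2)
{Stay/H/d/h, Stay/H/d/g} → row (5,5) (5,5) (3,6) (3,6)
{Stay/H/b/h} → row (5,5) (5,5) (-1,4) (3,5)
{Stay/H/b/g} → row (5,5) (5,5) (-1,4) (4,2)
{Out/T/d/h, Out/T/d/g, Out/T/b/h, Out/T/b/g, Out/H/d/h, Out/H/d/g, Out/H/b/h, Out/H/b/g} → row (0,3) (0,3) (0,3) (0,3)
That's 7 distinct rows out of 16 strategies.

7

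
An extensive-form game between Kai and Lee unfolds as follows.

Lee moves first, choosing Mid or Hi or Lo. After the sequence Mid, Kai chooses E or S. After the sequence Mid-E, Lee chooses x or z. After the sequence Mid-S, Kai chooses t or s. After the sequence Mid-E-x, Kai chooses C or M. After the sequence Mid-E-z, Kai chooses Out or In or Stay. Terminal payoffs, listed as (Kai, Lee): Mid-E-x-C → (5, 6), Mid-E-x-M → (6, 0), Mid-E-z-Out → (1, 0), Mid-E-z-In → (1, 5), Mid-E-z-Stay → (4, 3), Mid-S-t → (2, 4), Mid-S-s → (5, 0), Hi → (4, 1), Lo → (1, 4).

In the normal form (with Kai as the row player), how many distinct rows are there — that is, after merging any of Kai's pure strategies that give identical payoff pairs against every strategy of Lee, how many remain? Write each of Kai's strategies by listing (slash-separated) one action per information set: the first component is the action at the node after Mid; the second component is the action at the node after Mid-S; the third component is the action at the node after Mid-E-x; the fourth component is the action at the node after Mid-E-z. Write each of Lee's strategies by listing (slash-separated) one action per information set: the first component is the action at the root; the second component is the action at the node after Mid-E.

Kai has 24 pure strategies: E/t/C/Out, E/t/C/In, E/t/C/Stay, E/t/M/Out, E/t/M/In, E/t/M/Stay, E/s/C/Out, E/s/C/In, E/s/C/Stay, E/s/M/Out, E/s/M/In, E/s/M/Stay, S/t/C/Out, S/t/C/In, S/t/C/Stay, S/t/M/Out, S/t/M/In, S/t/M/Stay, S/s/C/Out, S/s/C/In, S/s/C/Stay, S/s/M/Out, S/s/M/In, S/s/M/Stay. Columns: Mid/x, Mid/z, Hi/x, Hi/z, Lo/x, Lo/z.
{E/t/C/Out, E/s/C/Out} → row (5,6) (1,0) (4,1) (4,1) (1,4) (1,4)
{E/t/C/In, E/s/C/In} → row (5,6) (1,5) (4,1) (4,1) (1,4) (1,4)
{E/t/C/Stay, E/s/C/Stay} → row (5,6) (4,3) (4,1) (4,1) (1,4) (1,4)
{E/t/M/Out, E/s/M/Out} → row (6,0) (1,0) (4,1) (4,1) (1,4) (1,4)
{E/t/M/In, E/s/M/In} → row (6,0) (1,5) (4,1) (4,1) (1,4) (1,4)
{E/t/M/Stay, E/s/M/Stay} → row (6,0) (4,3) (4,1) (4,1) (1,4) (1,4)
{S/t/C/Out, S/t/C/In, S/t/C/Stay, S/t/M/Out, S/t/M/In, S/t/M/Stay} → row (2,4) (2,4) (4,1) (4,1) (1,4) (1,4)
{S/s/C/Out, S/s/C/In, S/s/C/Stay, S/s/M/Out, S/s/M/In, S/s/M/Stay} → row (5,0) (5,0) (4,1) (4,1) (1,4) (1,4)
That's 8 distinct rows out of 24 strategies.

8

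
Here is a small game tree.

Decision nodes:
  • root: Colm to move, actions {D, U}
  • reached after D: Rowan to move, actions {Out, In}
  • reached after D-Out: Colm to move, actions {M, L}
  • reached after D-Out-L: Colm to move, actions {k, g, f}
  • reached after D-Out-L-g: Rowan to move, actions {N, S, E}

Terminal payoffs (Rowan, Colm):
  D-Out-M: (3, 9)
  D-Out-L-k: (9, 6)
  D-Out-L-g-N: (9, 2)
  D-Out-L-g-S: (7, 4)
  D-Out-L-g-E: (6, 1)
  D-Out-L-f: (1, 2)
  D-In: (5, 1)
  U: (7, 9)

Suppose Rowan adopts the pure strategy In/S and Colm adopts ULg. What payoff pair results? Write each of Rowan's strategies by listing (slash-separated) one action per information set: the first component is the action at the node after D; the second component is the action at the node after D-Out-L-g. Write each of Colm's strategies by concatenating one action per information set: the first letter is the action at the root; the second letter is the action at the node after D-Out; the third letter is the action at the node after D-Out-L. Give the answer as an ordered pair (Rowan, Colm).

Trace the play path from the root:
  Colm plays U
→ terminal payoff (7, 9).
(Rowan's choice at the node after D is never reached on this path, so it doesn't affect the outcome.)

(7, 9)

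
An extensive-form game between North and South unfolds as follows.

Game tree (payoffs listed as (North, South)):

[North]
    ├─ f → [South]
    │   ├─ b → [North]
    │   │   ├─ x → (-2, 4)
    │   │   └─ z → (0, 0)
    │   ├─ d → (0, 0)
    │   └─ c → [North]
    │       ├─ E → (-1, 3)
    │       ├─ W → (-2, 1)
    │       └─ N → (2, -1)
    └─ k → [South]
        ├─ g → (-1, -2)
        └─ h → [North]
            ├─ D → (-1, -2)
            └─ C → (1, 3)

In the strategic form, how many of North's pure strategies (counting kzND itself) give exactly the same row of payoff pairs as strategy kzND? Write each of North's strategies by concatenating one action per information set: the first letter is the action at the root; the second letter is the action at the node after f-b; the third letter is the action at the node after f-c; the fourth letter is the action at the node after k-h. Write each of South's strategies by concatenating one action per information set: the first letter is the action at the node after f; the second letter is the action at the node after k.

Row for kzND (columns bg, bh, dg, dh, cg, ch): (-1,-2) (-1,-2) (-1,-2) (-1,-2) (-1,-2) (-1,-2).
Under kzND, North's choice at the node after f-b and at the node after f-c can never be reached regardless of what South does, so varying those choices leaves every outcome unchanged.
Holding the reachable choices fixed and varying the unreachable ones freely already gives 2 × 3 = 6 equivalent strategies.
No other strategy reproduces this row, so those 6 are the full class: kxED, kxWD, kxND, kzED, kzWD, kzND.

6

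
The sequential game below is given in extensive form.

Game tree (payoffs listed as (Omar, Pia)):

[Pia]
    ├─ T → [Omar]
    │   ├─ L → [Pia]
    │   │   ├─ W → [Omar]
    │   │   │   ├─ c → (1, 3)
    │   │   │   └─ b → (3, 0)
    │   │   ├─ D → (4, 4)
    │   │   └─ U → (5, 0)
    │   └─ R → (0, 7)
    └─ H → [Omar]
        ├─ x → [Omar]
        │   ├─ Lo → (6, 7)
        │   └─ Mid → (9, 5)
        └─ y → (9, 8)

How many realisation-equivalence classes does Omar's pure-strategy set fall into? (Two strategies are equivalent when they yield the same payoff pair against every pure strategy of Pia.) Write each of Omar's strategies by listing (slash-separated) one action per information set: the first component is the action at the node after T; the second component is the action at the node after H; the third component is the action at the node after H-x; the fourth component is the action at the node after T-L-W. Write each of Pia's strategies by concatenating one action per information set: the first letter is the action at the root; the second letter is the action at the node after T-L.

Omar has 16 pure strategies: L/x/Lo/c, L/x/Lo/b, L/x/Mid/c, L/x/Mid/b, L/y/Lo/c, L/y/Lo/b, L/y/Mid/c, L/y/Mid/b, R/x/Lo/c, R/x/Lo/b, R/x/Mid/c, R/x/Mid/b, R/y/Lo/c, R/y/Lo/b, R/y/Mid/c, R/y/Mid/b. Columns: TW, TD, TU, HW, HD, HU.
{L/x/Lo/c} → row (1,3) (4,4) (5,0) (6,7) (6,7) (6,7)
{L/x/Lo/b} → row (3,0) (4,4) (5,0) (6,7) (6,7) (6,7)
{L/x/Mid/c} → row (1,3) (4,4) (5,0) (9,5) (9,5) (9,5)
{L/x/Mid/b} → row (3,0) (4,4) (5,0) (9,5) (9,5) (9,5)
{L/y/Lo/c, L/y/Mid/c} → row (1,3) (4,4) (5,0) (9,8) (9,8) (9,8)
{L/y/Lo/b, L/y/Mid/b} → row (3,0) (4,4) (5,0) (9,8) (9,8) (9,8)
{R/x/Lo/c, R/x/Lo/b} → row (0,7) (0,7) (0,7) (6,7) (6,7) (6,7)
{R/x/Mid/c, R/x/Mid/b} → row (0,7) (0,7) (0,7) (9,5) (9,5) (9,5)
{R/y/Lo/c, R/y/Lo/b, R/y/Mid/c, R/y/Mid/b} → row (0,7) (0,7) (0,7) (9,8) (9,8) (9,8)
That's 9 distinct rows out of 16 strategies.

9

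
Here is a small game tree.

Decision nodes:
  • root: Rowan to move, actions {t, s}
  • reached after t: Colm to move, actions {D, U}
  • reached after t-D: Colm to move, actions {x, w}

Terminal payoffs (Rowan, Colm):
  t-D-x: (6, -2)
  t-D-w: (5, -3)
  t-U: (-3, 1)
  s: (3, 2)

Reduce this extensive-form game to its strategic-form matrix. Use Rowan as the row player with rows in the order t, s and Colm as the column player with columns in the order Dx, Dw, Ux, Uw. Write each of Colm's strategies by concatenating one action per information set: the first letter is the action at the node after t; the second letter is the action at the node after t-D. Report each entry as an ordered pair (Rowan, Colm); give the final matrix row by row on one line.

Row t: Dx→(6,-2), Dw→(5,-3), Ux→(-3,1), Uw→(-3,1)
Row s: Dx→(3,2), Dw→(3,2), Ux→(3,2), Uw→(3,2)

t: (6,-2) (5,-3) (-3,1) (-3,1) | s: (3,2) (3,2) (3,2) (3,2)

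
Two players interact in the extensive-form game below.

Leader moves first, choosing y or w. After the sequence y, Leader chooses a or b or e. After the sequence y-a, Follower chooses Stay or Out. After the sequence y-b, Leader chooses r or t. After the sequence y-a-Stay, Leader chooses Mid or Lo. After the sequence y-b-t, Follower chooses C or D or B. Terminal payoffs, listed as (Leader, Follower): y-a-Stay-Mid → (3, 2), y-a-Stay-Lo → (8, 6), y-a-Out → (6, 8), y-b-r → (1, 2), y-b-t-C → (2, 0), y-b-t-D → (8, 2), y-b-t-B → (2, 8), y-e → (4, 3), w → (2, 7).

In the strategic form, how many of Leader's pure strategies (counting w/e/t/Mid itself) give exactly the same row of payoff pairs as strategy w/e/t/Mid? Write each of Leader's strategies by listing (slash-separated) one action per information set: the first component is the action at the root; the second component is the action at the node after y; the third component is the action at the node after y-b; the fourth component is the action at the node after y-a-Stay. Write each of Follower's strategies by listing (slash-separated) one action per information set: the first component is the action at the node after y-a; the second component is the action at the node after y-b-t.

Row for w/e/t/Mid (columns Stay/C, Stay/D, Stay/B, Out/C, Out/D, Out/B): (2,7) (2,7) (2,7) (2,7) (2,7) (2,7).
Under w/e/t/Mid, Leader's choice at the node after y and at the node after y-b and at the node after y-a-Stay can never be reached regardless of what Follower does, so varying those choices leaves every outcome unchanged.
Holding the reachable choices fixed and varying the unreachable ones freely already gives 3 × 2 × 2 = 12 equivalent strategies.
No other strategy reproduces this row, so those 12 are the full class: w/a/r/Mid, w/a/r/Lo, w/a/t/Mid, w/a/t/Lo, w/b/r/Mid, w/b/r/Lo, w/b/t/Mid, w/b/t/Lo, w/e/r/Mid, w/e/r/Lo, w/e/t/Mid, w/e/t/Lo.

12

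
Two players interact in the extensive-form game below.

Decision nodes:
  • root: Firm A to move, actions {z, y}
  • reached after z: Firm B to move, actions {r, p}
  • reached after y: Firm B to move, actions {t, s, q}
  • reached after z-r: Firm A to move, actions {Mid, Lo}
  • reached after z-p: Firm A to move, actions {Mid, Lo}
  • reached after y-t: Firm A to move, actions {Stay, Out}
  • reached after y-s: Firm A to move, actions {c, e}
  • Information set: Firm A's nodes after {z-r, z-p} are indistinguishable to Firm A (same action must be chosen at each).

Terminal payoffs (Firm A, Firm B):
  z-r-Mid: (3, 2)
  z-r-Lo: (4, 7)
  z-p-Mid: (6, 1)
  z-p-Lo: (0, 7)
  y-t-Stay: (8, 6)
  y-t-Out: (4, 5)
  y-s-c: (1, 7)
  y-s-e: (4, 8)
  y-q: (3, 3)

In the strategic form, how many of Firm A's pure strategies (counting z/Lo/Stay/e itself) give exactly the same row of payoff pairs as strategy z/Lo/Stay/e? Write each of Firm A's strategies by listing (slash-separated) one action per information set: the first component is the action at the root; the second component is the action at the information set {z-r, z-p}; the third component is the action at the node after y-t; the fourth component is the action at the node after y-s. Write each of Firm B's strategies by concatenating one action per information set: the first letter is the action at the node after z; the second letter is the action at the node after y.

4

Row for z/Lo/Stay/e (columns rt, rs, rq, pt, ps, pq): (4,7) (4,7) (4,7) (0,7) (0,7) (0,7).
Under z/Lo/Stay/e, Firm A's choice at the node after y-t and at the node after y-s can never be reached regardless of what Firm B does, so varying those choices leaves every outcome unchanged.
Holding the reachable choices fixed and varying the unreachable ones freely already gives 2 × 2 = 4 equivalent strategies.
No other strategy reproduces this row, so those 4 are the full class: z/Lo/Stay/c, z/Lo/Stay/e, z/Lo/Out/c, z/Lo/Out/e.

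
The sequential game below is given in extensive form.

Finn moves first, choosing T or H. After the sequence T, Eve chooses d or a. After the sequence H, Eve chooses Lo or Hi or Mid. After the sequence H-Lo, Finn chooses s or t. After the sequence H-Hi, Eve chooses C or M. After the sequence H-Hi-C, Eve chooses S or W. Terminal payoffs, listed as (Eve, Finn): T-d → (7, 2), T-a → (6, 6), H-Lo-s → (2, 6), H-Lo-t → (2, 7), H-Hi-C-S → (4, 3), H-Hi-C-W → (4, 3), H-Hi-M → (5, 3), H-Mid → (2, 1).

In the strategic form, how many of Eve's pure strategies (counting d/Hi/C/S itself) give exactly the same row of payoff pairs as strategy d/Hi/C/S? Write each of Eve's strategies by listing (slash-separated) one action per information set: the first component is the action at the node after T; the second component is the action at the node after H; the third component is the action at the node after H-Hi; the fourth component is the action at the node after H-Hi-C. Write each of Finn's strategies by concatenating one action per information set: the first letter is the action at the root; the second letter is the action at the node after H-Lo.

Row for d/Hi/C/S (columns Ts, Tt, Hs, Ht): (7,2) (7,2) (4,3) (4,3).
Every one of Eve's information sets is on the play path for some reply by Finn when Eve follows d/Hi/C/S.
Even so, d/Hi/C/W happens to produce the same payoff in every column — so 2 strategies share this row.

2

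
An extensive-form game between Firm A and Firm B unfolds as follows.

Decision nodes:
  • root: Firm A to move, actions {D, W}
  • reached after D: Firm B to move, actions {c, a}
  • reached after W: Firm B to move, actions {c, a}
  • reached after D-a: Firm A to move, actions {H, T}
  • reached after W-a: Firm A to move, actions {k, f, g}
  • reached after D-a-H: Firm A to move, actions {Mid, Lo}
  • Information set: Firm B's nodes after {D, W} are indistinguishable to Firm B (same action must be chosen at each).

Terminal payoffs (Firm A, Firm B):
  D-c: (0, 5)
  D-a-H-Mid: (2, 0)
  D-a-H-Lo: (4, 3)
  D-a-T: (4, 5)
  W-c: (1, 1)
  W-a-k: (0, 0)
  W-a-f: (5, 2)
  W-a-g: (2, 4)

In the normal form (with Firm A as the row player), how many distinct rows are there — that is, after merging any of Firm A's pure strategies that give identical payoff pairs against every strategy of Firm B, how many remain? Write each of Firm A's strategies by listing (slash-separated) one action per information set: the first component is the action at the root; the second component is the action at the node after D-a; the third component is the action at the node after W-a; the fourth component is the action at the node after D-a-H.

Firm A has 24 pure strategies: D/H/k/Mid, D/H/k/Lo, D/H/f/Mid, D/H/f/Lo, D/H/g/Mid, D/H/g/Lo, D/T/k/Mid, D/T/k/Lo, D/T/f/Mid, D/T/f/Lo, D/T/g/Mid, D/T/g/Lo, W/H/k/Mid, W/H/k/Lo, W/H/f/Mid, W/H/f/Lo, W/H/g/Mid, W/H/g/Lo, W/T/k/Mid, W/T/k/Lo, W/T/f/Mid, W/T/f/Lo, W/T/g/Mid, W/T/g/Lo. Columns: c, a.
{D/H/k/Mid, D/H/f/Mid, D/H/g/Mid} → row (0,5) (2,0)
{D/H/k/Lo, D/H/f/Lo, D/H/g/Lo} → row (0,5) (4,3)
{D/T/k/Mid, D/T/k/Lo, D/T/f/Mid, D/T/f/Lo, D/T/g/Mid, D/T/g/Lo} → row (0,5) (4,5)
{W/H/k/Mid, W/H/k/Lo, W/T/k/Mid, W/T/k/Lo} → row (1,1) (0,0)
{W/H/f/Mid, W/H/f/Lo, W/T/f/Mid, W/T/f/Lo} → row (1,1) (5,2)
{W/H/g/Mid, W/H/g/Lo, W/T/g/Mid, W/T/g/Lo} → row (1,1) (2,4)
That's 6 distinct rows out of 24 strategies.

6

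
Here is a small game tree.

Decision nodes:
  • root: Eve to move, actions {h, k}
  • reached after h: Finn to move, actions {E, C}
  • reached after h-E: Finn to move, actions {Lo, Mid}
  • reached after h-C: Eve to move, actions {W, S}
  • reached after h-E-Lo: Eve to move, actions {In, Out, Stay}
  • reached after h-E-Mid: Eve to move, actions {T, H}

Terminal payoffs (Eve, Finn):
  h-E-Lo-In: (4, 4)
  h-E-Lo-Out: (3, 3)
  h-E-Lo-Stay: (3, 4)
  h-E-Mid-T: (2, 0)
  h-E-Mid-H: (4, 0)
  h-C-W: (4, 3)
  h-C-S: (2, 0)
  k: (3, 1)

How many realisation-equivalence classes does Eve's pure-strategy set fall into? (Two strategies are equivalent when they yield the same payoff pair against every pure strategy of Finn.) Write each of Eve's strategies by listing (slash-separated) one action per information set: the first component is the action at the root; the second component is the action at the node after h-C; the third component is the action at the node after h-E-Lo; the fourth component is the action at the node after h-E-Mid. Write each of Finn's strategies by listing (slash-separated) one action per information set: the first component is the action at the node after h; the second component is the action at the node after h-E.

Eve has 24 pure strategies: h/W/In/T, h/W/In/H, h/W/Out/T, h/W/Out/H, h/W/Stay/T, h/W/Stay/H, h/S/In/T, h/S/In/H, h/S/Out/T, h/S/Out/H, h/S/Stay/T, h/S/Stay/H, k/W/In/T, k/W/In/H, k/W/Out/T, k/W/Out/H, k/W/Stay/T, k/W/Stay/H, k/S/In/T, k/S/In/H, k/S/Out/T, k/S/Out/H, k/S/Stay/T, k/S/Stay/H. Columns: E/Lo, E/Mid, C/Lo, C/Mid.
{h/W/In/T} → row (4,4) (2,0) (4,3) (4,3)
{h/W/In/H} → row (4,4) (4,0) (4,3) (4,3)
{h/W/Out/T} → row (3,3) (2,0) (4,3) (4,3)
{h/W/Out/H} → row (3,3) (4,0) (4,3) (4,3)
{h/W/Stay/T} → row (3,4) (2,0) (4,3) (4,3)
{h/W/Stay/H} → row (3,4) (4,0) (4,3) (4,3)
{h/S/In/T} → row (4,4) (2,0) (2,0) (2,0)
{h/S/In/H} → row (4,4) (4,0) (2,0) (2,0)
{h/S/Out/T} → row (3,3) (2,0) (2,0) (2,0)
{h/S/Out/H} → row (3,3) (4,0) (2,0) (2,0)
{h/S/Stay/T} → row (3,4) (2,0) (2,0) (2,0)
{h/S/Stay/H} → row (3,4) (4,0) (2,0) (2,0)
{k/W/In/T, k/W/In/H, k/W/Out/T, k/W/Out/H, k/W/Stay/T, k/W/Stay/H, k/S/In/T, k/S/In/H, k/S/Out/T, k/S/Out/H, k/S/Stay/T, k/S/Stay/H} → row (3,1) (3,1) (3,1) (3,1)
That's 13 distinct rows out of 24 strategies.

13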